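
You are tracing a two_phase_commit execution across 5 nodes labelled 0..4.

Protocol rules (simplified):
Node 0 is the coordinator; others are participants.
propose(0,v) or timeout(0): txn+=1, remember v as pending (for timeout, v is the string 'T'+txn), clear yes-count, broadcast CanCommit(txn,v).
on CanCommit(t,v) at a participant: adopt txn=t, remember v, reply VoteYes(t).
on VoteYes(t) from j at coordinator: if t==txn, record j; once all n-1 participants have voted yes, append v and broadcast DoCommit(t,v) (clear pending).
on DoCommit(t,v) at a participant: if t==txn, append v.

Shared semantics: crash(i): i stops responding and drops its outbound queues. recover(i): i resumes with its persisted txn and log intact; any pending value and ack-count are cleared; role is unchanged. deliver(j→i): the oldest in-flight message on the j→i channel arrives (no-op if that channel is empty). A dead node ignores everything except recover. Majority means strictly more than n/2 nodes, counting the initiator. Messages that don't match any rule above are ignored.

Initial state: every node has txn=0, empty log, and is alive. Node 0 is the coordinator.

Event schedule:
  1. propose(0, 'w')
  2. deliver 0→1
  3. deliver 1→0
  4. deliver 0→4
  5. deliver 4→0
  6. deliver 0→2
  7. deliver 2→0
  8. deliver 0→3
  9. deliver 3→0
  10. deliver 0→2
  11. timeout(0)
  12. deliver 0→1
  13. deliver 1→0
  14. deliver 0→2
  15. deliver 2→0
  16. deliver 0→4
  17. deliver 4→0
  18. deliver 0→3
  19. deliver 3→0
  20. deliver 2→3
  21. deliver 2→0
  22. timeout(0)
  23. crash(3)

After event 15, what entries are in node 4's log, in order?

empty

1. propose(0,'w'):  <0:coor t1 ->
2. deliver 0→1:  <1:part t1 ->
3. deliver 1→0:  nop
4. deliver 0→4:  <4:part t1 ->
5. deliver 4→0:  nop
6. deliver 0→2:  <2:part t1 ->
7. deliver 2→0:  nop
8. deliver 0→3:  <3:part t1 ->
9. deliver 3→0:  <0:coor t1 w>
10. deliver 0→2:  <2:part t1 w>
11. timeout(0):  <0:coor t2 w>
12. deliver 0→1:  <1:part t1 w>
13. deliver 1→0:  nop
14. deliver 0→2:  <2:part t2 w>
15. deliver 2→0:  nop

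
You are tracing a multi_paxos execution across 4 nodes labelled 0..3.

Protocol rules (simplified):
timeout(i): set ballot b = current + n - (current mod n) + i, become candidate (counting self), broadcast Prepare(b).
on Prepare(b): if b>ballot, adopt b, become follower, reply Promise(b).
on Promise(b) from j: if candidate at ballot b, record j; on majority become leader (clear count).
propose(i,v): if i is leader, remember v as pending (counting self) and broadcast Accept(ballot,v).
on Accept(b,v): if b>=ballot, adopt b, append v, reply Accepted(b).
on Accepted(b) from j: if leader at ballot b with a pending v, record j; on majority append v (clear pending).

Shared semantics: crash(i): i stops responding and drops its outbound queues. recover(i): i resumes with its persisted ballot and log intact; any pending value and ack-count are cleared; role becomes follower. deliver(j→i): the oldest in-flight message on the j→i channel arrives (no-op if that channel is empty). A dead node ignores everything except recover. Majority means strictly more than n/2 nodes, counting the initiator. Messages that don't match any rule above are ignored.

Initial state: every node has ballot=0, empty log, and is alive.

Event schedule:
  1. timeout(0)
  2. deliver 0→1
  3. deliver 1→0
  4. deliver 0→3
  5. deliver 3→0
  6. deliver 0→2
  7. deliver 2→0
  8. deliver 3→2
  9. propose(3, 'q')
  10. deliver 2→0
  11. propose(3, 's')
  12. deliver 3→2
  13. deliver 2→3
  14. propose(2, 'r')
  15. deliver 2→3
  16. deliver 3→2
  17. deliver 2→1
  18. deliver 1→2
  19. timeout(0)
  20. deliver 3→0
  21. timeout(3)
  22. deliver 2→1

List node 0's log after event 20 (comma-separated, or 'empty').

[1] timeout(0) → N0(cand b4 [-])
[2] deliver 0→1 → N1(foll b4 [-])
[3] deliver 1→0 → ∅
[4] deliver 0→3 → N3(foll b4 [-])
[5] deliver 3→0 → N0(lead b4 [-])
[6] deliver 0→2 → N2(foll b4 [-])
[7] deliver 2→0 → ∅
[8] deliver 3→2 → ∅
[9] propose(3,'q') → ∅
[10] deliver 2→0 → ∅
[11] propose(3,'s') → ∅
[12] deliver 3→2 → ∅
[13] deliver 2→3 → ∅
[14] propose(2,'r') → ∅
[15] deliver 2→3 → ∅
[16] deliver 3→2 → ∅
[17] deliver 2→1 → ∅
[18] deliver 1→2 → ∅
[19] timeout(0) → N0(cand b8 [-])
[20] deliver 3→0 → ∅

empty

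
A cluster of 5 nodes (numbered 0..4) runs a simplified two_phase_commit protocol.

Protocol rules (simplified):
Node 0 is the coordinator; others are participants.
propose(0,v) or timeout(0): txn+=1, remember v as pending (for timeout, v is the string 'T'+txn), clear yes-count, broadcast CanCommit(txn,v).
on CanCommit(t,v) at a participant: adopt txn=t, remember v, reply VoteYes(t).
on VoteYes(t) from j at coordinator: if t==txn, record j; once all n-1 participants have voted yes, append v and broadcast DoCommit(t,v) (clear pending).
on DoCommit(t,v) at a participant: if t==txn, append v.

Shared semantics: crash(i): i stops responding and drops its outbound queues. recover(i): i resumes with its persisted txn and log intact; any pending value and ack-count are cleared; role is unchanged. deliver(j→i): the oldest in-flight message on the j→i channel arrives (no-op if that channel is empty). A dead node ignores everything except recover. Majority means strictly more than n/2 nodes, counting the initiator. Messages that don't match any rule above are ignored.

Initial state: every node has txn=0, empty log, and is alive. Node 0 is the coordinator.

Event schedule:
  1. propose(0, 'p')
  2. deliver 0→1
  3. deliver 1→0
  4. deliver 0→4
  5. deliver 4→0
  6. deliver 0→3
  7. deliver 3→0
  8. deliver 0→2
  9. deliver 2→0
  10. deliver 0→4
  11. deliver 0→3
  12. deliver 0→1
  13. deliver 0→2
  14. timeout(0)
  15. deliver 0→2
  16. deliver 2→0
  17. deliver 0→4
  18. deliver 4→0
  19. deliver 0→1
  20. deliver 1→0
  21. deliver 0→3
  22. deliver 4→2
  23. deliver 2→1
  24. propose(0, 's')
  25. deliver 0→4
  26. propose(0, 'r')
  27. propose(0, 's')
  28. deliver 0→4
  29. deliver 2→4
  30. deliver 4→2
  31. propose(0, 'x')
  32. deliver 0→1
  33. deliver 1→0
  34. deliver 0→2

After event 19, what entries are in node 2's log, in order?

1. propose(0,'p'):  <0:coor t1 ->
2. deliver 0→1:  <1:part t1 ->
3. deliver 1→0:  nop
4. deliver 0→4:  <4:part t1 ->
5. deliver 4→0:  nop
6. deliver 0→3:  <3:part t1 ->
7. deliver 3→0:  nop
8. deliver 0→2:  <2:part t1 ->
9. deliver 2→0:  <0:coor t1 p>
10. deliver 0→4:  <4:part t1 p>
11. deliver 0→3:  <3:part t1 p>
12. deliver 0→1:  <1:part t1 p>
13. deliver 0→2:  <2:part t1 p>
14. timeout(0):  <0:coor t2 p>
15. deliver 0→2:  <2:part t2 p>
16. deliver 2→0:  nop
17. deliver 0→4:  <4:part t2 p>
18. deliver 4→0:  nop
19. deliver 0→1:  <1:part t2 p>

p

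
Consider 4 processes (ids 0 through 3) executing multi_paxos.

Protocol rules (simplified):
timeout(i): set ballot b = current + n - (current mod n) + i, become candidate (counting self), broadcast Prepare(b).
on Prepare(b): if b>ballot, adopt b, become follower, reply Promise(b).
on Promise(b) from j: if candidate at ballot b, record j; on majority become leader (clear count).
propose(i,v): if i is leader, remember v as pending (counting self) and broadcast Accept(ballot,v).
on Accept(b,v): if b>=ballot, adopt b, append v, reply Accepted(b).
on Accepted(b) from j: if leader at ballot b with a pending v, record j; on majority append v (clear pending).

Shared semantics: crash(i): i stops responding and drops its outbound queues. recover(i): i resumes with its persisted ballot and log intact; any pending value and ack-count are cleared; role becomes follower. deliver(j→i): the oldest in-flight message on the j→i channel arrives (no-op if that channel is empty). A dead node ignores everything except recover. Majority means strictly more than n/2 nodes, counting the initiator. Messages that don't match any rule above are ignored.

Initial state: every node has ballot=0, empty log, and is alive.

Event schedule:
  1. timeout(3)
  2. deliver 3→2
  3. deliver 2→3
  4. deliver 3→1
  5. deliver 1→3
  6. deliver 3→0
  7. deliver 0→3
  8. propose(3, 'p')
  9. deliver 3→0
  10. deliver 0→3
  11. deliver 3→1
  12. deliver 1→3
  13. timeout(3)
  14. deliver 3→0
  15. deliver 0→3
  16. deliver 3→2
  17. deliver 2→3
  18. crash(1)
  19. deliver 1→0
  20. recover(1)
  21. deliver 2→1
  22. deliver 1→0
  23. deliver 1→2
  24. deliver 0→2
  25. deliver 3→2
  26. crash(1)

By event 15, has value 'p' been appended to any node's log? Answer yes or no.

after 1 — timeout(3): n3:cand/b7/[-]
after 2 — deliver 3→2: n2:foll/b7/[-]
after 3 — deliver 2→3: ·
after 4 — deliver 3→1: n1:foll/b7/[-]
after 5 — deliver 1→3: n3:lead/b7/[-]
after 6 — deliver 3→0: n0:foll/b7/[-]
after 7 — deliver 0→3: ·
after 8 — propose(3,'p'): ·
after 9 — deliver 3→0: n0:foll/b7/[p]
after 10 — deliver 0→3: ·
after 11 — deliver 3→1: n1:foll/b7/[p]
after 12 — deliver 1→3: n3:lead/b7/[p]
after 13 — timeout(3): n3:cand/b11/[p]
after 14 — deliver 3→0: n0:foll/b11/[p]
after 15 — deliver 0→3: ·

yes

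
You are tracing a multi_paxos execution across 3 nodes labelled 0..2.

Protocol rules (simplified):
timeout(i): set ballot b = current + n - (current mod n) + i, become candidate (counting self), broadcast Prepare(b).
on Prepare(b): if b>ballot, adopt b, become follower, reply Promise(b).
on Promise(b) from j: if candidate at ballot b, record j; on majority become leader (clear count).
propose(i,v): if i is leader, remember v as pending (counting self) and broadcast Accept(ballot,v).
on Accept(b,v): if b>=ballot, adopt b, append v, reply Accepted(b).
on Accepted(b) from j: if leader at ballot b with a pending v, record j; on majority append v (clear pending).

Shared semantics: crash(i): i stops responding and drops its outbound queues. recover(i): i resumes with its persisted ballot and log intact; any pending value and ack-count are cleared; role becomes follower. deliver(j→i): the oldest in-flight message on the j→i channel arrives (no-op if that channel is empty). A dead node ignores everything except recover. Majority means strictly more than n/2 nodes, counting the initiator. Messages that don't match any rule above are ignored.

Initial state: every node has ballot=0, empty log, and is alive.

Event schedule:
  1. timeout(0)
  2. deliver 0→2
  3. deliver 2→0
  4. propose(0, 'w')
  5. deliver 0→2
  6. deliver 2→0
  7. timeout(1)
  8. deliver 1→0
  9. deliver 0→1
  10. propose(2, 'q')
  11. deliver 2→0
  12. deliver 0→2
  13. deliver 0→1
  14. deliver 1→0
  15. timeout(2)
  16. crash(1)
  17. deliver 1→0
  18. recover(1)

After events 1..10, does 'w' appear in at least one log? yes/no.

yes

[1] timeout(0) → N0(cand b3 [-])
[2] deliver 0→2 → N2(foll b3 [-])
[3] deliver 2→0 → N0(lead b3 [-])
[4] propose(0,'w') → ∅
[5] deliver 0→2 → N2(foll b3 [w])
[6] deliver 2→0 → N0(lead b3 [w])
[7] timeout(1) → N1(cand b4 [-])
[8] deliver 1→0 → N0(foll b4 [w])
[9] deliver 0→1 → ∅
[10] propose(2,'q') → ∅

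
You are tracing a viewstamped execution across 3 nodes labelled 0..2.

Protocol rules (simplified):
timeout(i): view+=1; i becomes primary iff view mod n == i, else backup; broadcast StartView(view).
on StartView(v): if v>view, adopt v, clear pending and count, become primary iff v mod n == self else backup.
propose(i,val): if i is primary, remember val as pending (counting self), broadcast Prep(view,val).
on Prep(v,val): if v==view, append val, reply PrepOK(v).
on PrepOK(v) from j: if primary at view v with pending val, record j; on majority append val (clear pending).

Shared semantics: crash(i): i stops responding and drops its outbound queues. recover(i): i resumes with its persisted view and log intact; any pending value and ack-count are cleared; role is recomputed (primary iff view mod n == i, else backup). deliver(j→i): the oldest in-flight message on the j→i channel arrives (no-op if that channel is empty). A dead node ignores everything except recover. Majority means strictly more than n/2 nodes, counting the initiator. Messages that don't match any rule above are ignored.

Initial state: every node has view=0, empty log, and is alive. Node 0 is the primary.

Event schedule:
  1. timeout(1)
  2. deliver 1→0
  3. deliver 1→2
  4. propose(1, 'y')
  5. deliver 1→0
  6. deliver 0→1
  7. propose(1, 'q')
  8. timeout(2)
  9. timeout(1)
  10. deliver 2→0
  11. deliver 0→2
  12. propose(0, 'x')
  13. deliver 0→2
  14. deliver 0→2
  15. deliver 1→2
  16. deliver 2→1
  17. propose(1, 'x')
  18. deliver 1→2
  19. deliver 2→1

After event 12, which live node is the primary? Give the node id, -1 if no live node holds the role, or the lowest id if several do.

2

[1] timeout(1) → N1(prim v1 [-])
[2] deliver 1→0 → N0(back v1 [-])
[3] deliver 1→2 → N2(back v1 [-])
[4] propose(1,'y') → ∅
[5] deliver 1→0 → N0(back v1 [y])
[6] deliver 0→1 → N1(prim v1 [y])
[7] propose(1,'q') → ∅
[8] timeout(2) → N2(prim v2 [-])
[9] timeout(1) → N1(back v2 [y])
[10] deliver 2→0 → N0(back v2 [y])
[11] deliver 0→2 → ∅
[12] propose(0,'x') → ∅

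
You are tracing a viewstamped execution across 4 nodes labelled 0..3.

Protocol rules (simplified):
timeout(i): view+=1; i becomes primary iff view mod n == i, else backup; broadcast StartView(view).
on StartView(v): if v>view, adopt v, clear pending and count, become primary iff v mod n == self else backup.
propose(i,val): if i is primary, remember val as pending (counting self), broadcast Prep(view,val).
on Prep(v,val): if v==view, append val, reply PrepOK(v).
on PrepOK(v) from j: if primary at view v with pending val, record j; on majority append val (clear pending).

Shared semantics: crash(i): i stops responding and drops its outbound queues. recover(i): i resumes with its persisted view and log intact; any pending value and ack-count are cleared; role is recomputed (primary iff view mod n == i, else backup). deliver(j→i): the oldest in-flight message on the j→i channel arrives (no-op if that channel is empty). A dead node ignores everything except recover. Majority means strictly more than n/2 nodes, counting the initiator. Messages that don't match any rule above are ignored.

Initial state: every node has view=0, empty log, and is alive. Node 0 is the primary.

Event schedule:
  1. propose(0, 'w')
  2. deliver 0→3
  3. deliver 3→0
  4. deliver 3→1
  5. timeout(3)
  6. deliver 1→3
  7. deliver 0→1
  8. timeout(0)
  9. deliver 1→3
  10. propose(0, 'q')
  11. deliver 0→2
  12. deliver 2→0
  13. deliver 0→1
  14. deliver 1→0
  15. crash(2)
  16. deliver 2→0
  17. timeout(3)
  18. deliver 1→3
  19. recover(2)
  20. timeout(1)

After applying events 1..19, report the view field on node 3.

2

1. propose(0,'w'):  nop
2. deliver 0→3:  <3:back v0 w>
3. deliver 3→0:  nop
4. deliver 3→1:  nop
5. timeout(3):  <3:back v1 w>
6. deliver 1→3:  nop
7. deliver 0→1:  <1:back v0 w>
8. timeout(0):  <0:back v1 ->
9. deliver 1→3:  nop
10. propose(0,'q'):  nop
11. deliver 0→2:  <2:back v0 w>
12. deliver 2→0:  nop
13. deliver 0→1:  <1:prim v1 w>
14. deliver 1→0:  nop
15. crash(2):  <2:✗back v0 w>
16. deliver 2→0:  nop
17. timeout(3):  <3:back v2 w>
18. deliver 1→3:  nop
19. recover(2):  <2:back v0 w>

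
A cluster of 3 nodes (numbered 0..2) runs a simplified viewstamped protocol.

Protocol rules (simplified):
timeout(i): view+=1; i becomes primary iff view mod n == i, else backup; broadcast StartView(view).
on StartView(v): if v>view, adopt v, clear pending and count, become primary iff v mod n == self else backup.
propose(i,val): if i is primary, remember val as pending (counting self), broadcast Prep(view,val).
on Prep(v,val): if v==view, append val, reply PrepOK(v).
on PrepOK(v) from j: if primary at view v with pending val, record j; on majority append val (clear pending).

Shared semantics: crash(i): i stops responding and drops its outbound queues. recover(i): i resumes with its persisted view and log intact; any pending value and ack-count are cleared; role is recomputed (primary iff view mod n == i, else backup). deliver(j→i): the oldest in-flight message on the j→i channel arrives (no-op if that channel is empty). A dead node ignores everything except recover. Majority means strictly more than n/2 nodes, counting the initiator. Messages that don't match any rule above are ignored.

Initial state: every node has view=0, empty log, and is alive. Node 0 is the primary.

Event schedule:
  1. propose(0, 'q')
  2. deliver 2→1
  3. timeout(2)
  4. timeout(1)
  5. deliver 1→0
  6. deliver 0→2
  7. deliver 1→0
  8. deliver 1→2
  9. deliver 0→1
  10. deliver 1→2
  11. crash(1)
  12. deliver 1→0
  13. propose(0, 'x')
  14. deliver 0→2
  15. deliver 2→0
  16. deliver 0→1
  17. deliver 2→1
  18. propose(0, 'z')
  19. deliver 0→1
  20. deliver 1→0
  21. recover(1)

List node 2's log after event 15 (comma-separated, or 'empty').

1. propose(0,'q'):  nop
2. deliver 2→1:  nop
3. timeout(2):  <2:back v1 ->
4. timeout(1):  <1:prim v1 ->
5. deliver 1→0:  <0:back v1 ->
6. deliver 0→2:  nop
7. deliver 1→0:  nop
8. deliver 1→2:  nop
9. deliver 0→1:  nop
10. deliver 1→2:  nop
11. crash(1):  <1:✗prim v1 ->
12. deliver 1→0:  nop
13. propose(0,'x'):  nop
14. deliver 0→2:  nop
15. deliver 2→0:  nop

empty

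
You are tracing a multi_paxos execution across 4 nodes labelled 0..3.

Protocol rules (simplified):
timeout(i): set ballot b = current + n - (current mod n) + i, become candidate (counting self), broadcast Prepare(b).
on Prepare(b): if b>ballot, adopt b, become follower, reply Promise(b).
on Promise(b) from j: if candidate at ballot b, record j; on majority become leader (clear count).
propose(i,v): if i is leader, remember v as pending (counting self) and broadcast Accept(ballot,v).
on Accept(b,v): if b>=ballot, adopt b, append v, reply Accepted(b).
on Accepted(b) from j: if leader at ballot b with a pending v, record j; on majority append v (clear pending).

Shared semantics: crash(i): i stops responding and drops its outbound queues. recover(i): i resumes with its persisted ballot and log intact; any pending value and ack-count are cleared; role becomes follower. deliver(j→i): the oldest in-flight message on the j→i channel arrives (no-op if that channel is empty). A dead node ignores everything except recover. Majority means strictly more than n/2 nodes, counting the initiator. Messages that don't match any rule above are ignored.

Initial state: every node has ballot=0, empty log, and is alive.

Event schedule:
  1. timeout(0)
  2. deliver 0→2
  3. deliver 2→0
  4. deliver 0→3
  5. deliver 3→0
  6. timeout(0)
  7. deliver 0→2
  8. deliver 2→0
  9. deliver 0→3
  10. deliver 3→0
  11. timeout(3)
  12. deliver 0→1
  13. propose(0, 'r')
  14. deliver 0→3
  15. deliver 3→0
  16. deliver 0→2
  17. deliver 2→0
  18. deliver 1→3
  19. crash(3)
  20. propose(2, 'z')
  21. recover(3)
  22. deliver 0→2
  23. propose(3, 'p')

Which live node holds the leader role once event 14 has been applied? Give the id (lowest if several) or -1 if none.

1. timeout(0):  <0:cand b4 ->
2. deliver 0→2:  <2:foll b4 ->
3. deliver 2→0:  nop
4. deliver 0→3:  <3:foll b4 ->
5. deliver 3→0:  <0:lead b4 ->
6. timeout(0):  <0:cand b8 ->
7. deliver 0→2:  <2:foll b8 ->
8. deliver 2→0:  nop
9. deliver 0→3:  <3:foll b8 ->
10. deliver 3→0:  <0:lead b8 ->
11. timeout(3):  <3:cand b15 ->
12. deliver 0→1:  <1:foll b4 ->
13. propose(0,'r'):  nop
14. deliver 0→3:  nop

0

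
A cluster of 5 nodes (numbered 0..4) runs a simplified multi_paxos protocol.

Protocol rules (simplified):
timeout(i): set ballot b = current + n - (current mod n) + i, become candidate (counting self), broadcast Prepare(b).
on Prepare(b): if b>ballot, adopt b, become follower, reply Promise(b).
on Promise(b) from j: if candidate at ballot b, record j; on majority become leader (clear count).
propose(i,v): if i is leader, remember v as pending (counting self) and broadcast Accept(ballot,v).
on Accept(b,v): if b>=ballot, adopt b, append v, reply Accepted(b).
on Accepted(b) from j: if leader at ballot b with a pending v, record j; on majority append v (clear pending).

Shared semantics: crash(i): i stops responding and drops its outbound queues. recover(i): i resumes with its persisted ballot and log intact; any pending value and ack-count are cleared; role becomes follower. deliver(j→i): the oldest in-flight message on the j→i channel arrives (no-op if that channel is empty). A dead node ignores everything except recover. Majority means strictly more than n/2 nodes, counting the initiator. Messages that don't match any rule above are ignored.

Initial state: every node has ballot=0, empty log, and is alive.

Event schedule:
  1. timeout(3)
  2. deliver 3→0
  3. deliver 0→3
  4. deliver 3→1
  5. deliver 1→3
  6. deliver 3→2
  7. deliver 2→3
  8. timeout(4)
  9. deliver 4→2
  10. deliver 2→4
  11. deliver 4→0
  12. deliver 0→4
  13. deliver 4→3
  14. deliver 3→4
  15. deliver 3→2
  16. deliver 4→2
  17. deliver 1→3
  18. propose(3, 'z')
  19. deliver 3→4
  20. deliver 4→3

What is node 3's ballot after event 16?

9

e1 timeout(3): 3[cand,b=8,-]
e2 deliver 3→0: 0[foll,b=8,-]
e3 deliver 0→3: ·
e4 deliver 3→1: 1[foll,b=8,-]
e5 deliver 1→3: 3[lead,b=8,-]
e6 deliver 3→2: 2[foll,b=8,-]
e7 deliver 2→3: ·
e8 timeout(4): 4[cand,b=9,-]
e9 deliver 4→2: 2[foll,b=9,-]
e10 deliver 2→4: ·
e11 deliver 4→0: 0[foll,b=9,-]
e12 deliver 0→4: 4[lead,b=9,-]
e13 deliver 4→3: 3[foll,b=9,-]
e14 deliver 3→4: ·
e15 deliver 3→2: ·
e16 deliver 4→2: ·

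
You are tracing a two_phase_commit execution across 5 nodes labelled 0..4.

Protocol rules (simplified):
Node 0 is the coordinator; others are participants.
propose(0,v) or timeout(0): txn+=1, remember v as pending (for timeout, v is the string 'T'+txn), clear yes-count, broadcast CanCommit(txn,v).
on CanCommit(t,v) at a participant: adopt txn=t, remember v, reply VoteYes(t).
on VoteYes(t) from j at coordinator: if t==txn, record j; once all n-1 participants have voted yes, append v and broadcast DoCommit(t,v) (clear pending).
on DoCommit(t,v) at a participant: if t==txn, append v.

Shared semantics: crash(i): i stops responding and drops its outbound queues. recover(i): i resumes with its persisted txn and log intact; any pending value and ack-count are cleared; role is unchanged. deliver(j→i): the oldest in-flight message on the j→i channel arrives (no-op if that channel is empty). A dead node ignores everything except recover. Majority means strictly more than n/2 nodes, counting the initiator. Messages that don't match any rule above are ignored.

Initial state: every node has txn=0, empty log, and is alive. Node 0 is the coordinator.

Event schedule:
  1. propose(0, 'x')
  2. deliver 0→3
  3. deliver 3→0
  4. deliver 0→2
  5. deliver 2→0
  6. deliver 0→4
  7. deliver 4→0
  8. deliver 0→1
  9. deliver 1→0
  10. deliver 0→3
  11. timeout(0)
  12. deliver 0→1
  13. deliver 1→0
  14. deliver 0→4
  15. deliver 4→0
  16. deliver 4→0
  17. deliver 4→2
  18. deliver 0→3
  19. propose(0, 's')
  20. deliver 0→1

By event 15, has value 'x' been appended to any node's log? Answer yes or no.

step 1 propose(0,'x'): 0={coor,t=1,log=-}
step 2 deliver 0→3: 3={part,t=1,log=-}
step 3 deliver 3→0: —
step 4 deliver 0→2: 2={part,t=1,log=-}
step 5 deliver 2→0: —
step 6 deliver 0→4: 4={part,t=1,log=-}
step 7 deliver 4→0: —
step 8 deliver 0→1: 1={part,t=1,log=-}
step 9 deliver 1→0: 0={coor,t=1,log=x}
step 10 deliver 0→3: 3={part,t=1,log=x}
step 11 timeout(0): 0={coor,t=2,log=x}
step 12 deliver 0→1: 1={part,t=1,log=x}
step 13 deliver 1→0: —
step 14 deliver 0→4: 4={part,t=1,log=x}
step 15 deliver 4→0: —

yes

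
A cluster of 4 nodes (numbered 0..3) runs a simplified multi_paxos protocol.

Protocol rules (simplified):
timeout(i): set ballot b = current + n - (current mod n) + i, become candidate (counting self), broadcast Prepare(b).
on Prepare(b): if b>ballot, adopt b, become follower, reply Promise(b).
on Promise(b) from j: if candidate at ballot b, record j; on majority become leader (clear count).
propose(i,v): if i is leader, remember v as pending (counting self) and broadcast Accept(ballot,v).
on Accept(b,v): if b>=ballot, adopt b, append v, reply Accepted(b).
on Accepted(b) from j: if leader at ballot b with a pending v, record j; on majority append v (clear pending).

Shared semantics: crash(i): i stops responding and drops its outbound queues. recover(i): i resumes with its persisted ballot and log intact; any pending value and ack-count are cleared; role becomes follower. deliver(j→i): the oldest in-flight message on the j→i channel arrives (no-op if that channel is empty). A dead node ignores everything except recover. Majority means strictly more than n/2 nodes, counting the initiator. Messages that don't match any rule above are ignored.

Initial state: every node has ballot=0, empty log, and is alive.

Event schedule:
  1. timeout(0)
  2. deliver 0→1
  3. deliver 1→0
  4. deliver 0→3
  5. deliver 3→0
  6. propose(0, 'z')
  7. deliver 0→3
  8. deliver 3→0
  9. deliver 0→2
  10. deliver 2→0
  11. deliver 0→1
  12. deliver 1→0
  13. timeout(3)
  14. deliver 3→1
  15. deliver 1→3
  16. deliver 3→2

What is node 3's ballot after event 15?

[1] timeout(0) → N0(cand b4 [-])
[2] deliver 0→1 → N1(foll b4 [-])
[3] deliver 1→0 → ∅
[4] deliver 0→3 → N3(foll b4 [-])
[5] deliver 3→0 → N0(lead b4 [-])
[6] propose(0,'z') → ∅
[7] deliver 0→3 → N3(foll b4 [z])
[8] deliver 3→0 → ∅
[9] deliver 0→2 → N2(foll b4 [-])
[10] deliver 2→0 → ∅
[11] deliver 0→1 → N1(foll b4 [z])
[12] deliver 1→0 → N0(lead b4 [z])
[13] timeout(3) → N3(cand b11 [z])
[14] deliver 3→1 → N1(foll b11 [z])
[15] deliver 1→3 → ∅

11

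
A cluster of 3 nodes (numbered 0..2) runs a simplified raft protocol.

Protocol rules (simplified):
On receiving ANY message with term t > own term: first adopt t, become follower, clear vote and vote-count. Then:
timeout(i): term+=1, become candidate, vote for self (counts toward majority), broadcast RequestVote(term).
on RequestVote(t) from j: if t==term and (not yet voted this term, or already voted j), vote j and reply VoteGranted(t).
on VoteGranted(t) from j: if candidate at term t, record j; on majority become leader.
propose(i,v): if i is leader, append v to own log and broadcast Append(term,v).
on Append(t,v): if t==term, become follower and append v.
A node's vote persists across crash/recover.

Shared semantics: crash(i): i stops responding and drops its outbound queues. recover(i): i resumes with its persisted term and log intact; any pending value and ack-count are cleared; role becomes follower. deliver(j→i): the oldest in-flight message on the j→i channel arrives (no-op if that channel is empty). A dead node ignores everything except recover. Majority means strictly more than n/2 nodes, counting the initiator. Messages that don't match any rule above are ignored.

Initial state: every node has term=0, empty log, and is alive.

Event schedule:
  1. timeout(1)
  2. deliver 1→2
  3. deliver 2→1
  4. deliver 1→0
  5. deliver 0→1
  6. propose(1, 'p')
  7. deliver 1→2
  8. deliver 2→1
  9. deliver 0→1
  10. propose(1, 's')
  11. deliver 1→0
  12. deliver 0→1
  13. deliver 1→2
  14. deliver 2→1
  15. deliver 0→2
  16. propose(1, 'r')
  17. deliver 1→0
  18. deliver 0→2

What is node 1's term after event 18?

step 1 timeout(1): 1={cand,t=1,log=-}
step 2 deliver 1→2: 2={foll,t=1,log=-}
step 3 deliver 2→1: 1={lead,t=1,log=-}
step 4 deliver 1→0: 0={foll,t=1,log=-}
step 5 deliver 0→1: —
step 6 propose(1,'p'): 1={lead,t=1,log=p}
step 7 deliver 1→2: 2={foll,t=1,log=p}
step 8 deliver 2→1: —
step 9 deliver 0→1: —
step 10 propose(1,'s'): 1={lead,t=1,log=p,s}
step 11 deliver 1→0: 0={foll,t=1,log=p}
step 12 deliver 0→1: —
step 13 deliver 1→2: 2={foll,t=1,log=p,s}
step 14 deliver 2→1: —
step 15 deliver 0→2: —
step 16 propose(1,'r'): 1={lead,t=1,log=p,s,r}
step 17 deliver 1→0: 0={foll,t=1,log=p,s}
step 18 deliver 0→2: —

1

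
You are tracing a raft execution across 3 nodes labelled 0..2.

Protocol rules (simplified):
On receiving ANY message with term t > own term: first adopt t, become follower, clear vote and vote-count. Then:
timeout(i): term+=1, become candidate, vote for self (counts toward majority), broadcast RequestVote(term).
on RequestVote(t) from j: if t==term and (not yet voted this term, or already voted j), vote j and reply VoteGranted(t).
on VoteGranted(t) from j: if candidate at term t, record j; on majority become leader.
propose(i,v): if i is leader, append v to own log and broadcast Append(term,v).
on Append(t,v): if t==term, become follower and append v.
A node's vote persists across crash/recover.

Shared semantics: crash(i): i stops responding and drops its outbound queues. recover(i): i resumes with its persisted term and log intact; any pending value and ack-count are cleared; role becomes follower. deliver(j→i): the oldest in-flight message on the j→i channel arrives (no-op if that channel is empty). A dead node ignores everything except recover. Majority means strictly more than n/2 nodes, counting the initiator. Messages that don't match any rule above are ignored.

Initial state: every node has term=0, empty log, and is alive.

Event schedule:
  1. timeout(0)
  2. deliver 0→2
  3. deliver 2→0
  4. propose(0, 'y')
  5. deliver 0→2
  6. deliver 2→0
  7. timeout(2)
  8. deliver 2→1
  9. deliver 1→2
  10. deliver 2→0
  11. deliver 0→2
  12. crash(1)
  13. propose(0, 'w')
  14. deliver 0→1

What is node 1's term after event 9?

2

e1 timeout(0): 0[cand,t=1,-]
e2 deliver 0→2: 2[foll,t=1,-]
e3 deliver 2→0: 0[lead,t=1,-]
e4 propose(0,'y'): 0[lead,t=1,y]
e5 deliver 0→2: 2[foll,t=1,y]
e6 deliver 2→0: ·
e7 timeout(2): 2[cand,t=2,y]
e8 deliver 2→1: 1[foll,t=2,-]
e9 deliver 1→2: 2[lead,t=2,y]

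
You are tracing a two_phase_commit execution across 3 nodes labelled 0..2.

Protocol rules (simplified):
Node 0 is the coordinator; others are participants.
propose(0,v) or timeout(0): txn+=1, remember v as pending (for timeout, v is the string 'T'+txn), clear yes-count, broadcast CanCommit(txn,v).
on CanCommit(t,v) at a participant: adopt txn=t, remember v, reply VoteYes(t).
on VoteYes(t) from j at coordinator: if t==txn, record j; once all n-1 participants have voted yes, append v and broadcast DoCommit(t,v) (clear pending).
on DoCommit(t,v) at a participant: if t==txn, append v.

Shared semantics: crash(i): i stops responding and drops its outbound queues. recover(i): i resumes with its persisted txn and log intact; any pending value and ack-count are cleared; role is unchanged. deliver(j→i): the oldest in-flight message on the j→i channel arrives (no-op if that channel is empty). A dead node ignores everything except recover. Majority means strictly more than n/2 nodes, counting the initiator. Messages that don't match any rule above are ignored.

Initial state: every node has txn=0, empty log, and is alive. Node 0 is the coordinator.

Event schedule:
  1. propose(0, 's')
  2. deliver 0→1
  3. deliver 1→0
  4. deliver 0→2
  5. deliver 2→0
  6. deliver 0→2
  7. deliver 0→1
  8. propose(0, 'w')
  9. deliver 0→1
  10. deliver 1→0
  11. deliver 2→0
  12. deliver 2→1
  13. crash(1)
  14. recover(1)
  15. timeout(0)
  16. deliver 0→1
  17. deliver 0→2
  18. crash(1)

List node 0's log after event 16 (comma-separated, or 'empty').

s

step 1 propose(0,'s'): 0={coor,t=1,log=-}
step 2 deliver 0→1: 1={part,t=1,log=-}
step 3 deliver 1→0: —
step 4 deliver 0→2: 2={part,t=1,log=-}
step 5 deliver 2→0: 0={coor,t=1,log=s}
step 6 deliver 0→2: 2={part,t=1,log=s}
step 7 deliver 0→1: 1={part,t=1,log=s}
step 8 propose(0,'w'): 0={coor,t=2,log=s}
step 9 deliver 0→1: 1={part,t=2,log=s}
step 10 deliver 1→0: —
step 11 deliver 2→0: —
step 12 deliver 2→1: —
step 13 crash(1): 1={✗part,t=2,log=s}
step 14 recover(1): 1={part,t=2,log=s}
step 15 timeout(0): 0={coor,t=3,log=s}
step 16 deliver 0→1: 1={part,t=3,log=s}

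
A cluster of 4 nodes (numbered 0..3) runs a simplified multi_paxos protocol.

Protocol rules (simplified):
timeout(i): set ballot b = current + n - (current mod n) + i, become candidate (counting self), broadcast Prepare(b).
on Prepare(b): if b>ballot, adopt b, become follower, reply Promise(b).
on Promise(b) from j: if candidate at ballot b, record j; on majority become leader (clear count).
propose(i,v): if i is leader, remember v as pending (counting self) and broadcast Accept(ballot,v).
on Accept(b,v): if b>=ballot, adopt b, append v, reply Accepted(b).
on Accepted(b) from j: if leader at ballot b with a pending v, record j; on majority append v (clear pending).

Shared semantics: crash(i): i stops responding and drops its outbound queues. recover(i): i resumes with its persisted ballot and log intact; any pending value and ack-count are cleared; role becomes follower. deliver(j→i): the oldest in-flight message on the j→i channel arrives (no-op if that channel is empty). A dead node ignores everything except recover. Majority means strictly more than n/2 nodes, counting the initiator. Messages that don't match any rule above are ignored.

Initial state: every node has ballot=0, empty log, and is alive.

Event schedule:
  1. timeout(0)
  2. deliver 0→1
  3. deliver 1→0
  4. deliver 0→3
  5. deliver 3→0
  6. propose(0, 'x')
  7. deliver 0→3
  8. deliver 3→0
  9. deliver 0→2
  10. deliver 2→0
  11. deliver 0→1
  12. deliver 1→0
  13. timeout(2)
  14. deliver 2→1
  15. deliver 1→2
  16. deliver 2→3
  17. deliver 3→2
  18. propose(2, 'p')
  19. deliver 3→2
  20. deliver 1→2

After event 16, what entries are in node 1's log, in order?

1. timeout(0):  <0:cand b4 ->
2. deliver 0→1:  <1:foll b4 ->
3. deliver 1→0:  nop
4. deliver 0→3:  <3:foll b4 ->
5. deliver 3→0:  <0:lead b4 ->
6. propose(0,'x'):  nop
7. deliver 0→3:  <3:foll b4 x>
8. deliver 3→0:  nop
9. deliver 0→2:  <2:foll b4 ->
10. deliver 2→0:  nop
11. deliver 0→1:  <1:foll b4 x>
12. deliver 1→0:  <0:lead b4 x>
13. timeout(2):  <2:cand b10 ->
14. deliver 2→1:  <1:foll b10 x>
15. deliver 1→2:  nop
16. deliver 2→3:  <3:foll b10 x>

x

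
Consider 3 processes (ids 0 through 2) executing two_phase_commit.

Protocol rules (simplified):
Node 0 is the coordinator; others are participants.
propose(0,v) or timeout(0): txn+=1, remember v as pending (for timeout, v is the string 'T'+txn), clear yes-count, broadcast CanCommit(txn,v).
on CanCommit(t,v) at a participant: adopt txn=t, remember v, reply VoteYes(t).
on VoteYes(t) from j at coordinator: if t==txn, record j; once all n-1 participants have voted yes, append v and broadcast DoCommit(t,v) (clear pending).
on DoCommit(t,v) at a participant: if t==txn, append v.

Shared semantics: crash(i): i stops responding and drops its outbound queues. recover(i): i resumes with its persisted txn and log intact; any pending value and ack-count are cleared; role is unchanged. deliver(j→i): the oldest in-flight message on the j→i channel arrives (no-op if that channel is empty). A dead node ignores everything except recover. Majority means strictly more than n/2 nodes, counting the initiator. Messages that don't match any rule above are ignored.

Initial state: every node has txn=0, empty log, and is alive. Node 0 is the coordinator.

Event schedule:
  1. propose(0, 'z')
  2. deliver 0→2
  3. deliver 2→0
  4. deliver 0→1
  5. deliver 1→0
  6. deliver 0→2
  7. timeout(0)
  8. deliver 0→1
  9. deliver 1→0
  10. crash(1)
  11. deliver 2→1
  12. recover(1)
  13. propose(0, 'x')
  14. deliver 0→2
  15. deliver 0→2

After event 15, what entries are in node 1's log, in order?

z

[1] propose(0,'z') → N0(coor t1 [-])
[2] deliver 0→2 → N2(part t1 [-])
[3] deliver 2→0 → ∅
[4] deliver 0→1 → N1(part t1 [-])
[5] deliver 1→0 → N0(coor t1 [z])
[6] deliver 0→2 → N2(part t1 [z])
[7] timeout(0) → N0(coor t2 [z])
[8] deliver 0→1 → N1(part t1 [z])
[9] deliver 1→0 → ∅
[10] crash(1) → N1(✗part t1 [z])
[11] deliver 2→1 → ∅
[12] recover(1) → N1(part t1 [z])
[13] propose(0,'x') → N0(coor t3 [z])
[14] deliver 0→2 → N2(part t2 [z])
[15] deliver 0→2 → N2(part t3 [z])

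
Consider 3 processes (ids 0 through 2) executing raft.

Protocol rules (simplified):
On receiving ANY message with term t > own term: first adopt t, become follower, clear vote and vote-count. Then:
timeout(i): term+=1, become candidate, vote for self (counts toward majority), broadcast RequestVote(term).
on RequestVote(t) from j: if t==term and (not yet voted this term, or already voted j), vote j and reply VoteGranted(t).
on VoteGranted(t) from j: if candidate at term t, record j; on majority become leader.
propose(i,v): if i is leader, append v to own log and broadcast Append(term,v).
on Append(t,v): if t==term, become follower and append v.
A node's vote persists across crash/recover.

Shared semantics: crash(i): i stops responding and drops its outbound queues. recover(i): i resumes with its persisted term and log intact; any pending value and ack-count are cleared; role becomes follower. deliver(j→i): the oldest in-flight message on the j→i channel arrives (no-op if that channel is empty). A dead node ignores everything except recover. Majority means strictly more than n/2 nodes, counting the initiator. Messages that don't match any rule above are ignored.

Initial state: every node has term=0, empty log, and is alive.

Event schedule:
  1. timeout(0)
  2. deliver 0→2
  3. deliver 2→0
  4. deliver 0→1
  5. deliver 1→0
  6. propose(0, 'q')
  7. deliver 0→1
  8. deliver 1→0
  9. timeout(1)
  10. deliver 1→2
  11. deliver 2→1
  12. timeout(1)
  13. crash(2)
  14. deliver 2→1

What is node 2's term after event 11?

after 1 — timeout(0): n0:cand/t1/[-]
after 2 — deliver 0→2: n2:foll/t1/[-]
after 3 — deliver 2→0: n0:lead/t1/[-]
after 4 — deliver 0→1: n1:foll/t1/[-]
after 5 — deliver 1→0: ·
after 6 — propose(0,'q'): n0:lead/t1/[q]
after 7 — deliver 0→1: n1:foll/t1/[q]
after 8 — deliver 1→0: ·
after 9 — timeout(1): n1:cand/t2/[q]
after 10 — deliver 1→2: n2:foll/t2/[-]
after 11 — deliver 2→1: n1:lead/t2/[q]

2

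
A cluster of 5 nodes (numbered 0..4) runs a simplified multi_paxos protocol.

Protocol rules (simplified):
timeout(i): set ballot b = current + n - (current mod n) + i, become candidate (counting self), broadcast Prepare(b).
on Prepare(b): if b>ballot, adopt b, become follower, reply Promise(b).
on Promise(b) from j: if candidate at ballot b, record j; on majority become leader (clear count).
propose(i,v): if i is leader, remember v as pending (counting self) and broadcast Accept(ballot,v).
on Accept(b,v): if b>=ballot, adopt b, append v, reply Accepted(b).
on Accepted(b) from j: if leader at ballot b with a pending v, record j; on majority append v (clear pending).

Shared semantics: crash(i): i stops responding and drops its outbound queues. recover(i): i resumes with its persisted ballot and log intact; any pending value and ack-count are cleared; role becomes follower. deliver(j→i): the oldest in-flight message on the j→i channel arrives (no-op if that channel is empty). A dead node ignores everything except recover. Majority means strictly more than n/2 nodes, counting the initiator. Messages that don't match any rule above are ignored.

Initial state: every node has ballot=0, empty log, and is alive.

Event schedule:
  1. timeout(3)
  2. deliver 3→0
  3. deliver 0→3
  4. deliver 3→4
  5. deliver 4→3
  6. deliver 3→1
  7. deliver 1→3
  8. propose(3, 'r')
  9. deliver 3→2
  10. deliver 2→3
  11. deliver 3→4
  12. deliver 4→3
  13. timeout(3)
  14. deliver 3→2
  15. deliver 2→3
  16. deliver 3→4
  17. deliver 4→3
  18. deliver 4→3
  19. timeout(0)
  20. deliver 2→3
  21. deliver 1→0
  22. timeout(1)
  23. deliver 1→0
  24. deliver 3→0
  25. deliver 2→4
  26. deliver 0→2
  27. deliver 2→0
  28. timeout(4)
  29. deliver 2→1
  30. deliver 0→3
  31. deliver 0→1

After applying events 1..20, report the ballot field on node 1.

after 1 — timeout(3): n3:cand/b8/[-]
after 2 — deliver 3→0: n0:foll/b8/[-]
after 3 — deliver 0→3: ·
after 4 — deliver 3→4: n4:foll/b8/[-]
after 5 — deliver 4→3: n3:lead/b8/[-]
after 6 — deliver 3→1: n1:foll/b8/[-]
after 7 — deliver 1→3: ·
after 8 — propose(3,'r'): ·
after 9 — deliver 3→2: n2:foll/b8/[-]
after 10 — deliver 2→3: ·
after 11 — deliver 3→4: n4:foll/b8/[r]
after 12 — deliver 4→3: ·
after 13 — timeout(3): n3:cand/b13/[-]
after 14 — deliver 3→2: n2:foll/b8/[r]
after 15 — deliver 2→3: ·
after 16 — deliver 3→4: n4:foll/b13/[r]
after 17 — deliver 4→3: ·
after 18 — deliver 4→3: ·
after 19 — timeout(0): n0:cand/b10/[-]
after 20 — deliver 2→3: ·

8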